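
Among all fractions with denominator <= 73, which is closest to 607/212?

Expand x = 607/212 as a continued fraction with the Euclidean algorithm:
  607 = 2*212 + 183, so a_0 = 2.
  212 = 1*183 + 29, so a_1 = 1.
  183 = 6*29 + 9, so a_2 = 6.
  29 = 3*9 + 2, so a_3 = 3.
  9 = 4*2 + 1, so a_4 = 4.
  2 = 2*1 + 0, so a_5 = 2.
so x = [2; 1, 6, 3, 4, 2].
Convergents (p_i = a_i*p_{i-1} + p_{i-2}, q_i = a_i*q_{i-1} + q_{i-2} with p_{-2}=0, p_{-1}=1, q_{-2}=1, q_{-1}=0), until the denominator exceeds 73:
  i=0: a_0=2, p_0 = 2*1 + 0 = 2, q_0 = 2*0 + 1 = 1.
  i=1: a_1=1, p_1 = 1*2 + 1 = 3, q_1 = 1*1 + 0 = 1.
  i=2: a_2=6, p_2 = 6*3 + 2 = 20, q_2 = 6*1 + 1 = 7.
  i=3: a_3=3, p_3 = 3*20 + 3 = 63, q_3 = 3*7 + 1 = 22.
  i=4: a_4=4, p_4 = 4*63 + 20 = 272, q_4 = 4*22 + 7 = 95.
q_4 = 95 > 73, so the last convergent with denominator <= 73 is p_3/q_3 = 63/22.
The closest fraction with denominator <= 73 is either p_3/q_3 or the intermediate fraction (k*p_3 + p_2)/(k*q_3 + q_2) with the largest k >= 1 whose denominator stays <= 73; these approach x as k grows, and every other convergent or intermediate fraction in range is farther away.
Largest k: floor((73 - q_2)/q_3) = floor((73 - 7)/22) = 3.
That gives (3*63 + 20)/(3*22 + 7) = 209/73.
Compare the errors: |x - 63/22| = |607*22 - 63*212|/(212*22) = 2/4664, and |x - 209/73| = |607*73 - 209*212|/(212*73) = 3/15476.
Cross-multiplying, 3*4664 = 13992 < 30952 = 2*15476, so 3/15476 is smaller: the intermediate fraction 209/73 is closer to x than 63/22.

209/73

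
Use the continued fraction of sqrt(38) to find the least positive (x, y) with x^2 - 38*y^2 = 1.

First expand sqrt(38) as a continued fraction. With x_i = (sqrt(38) + m_i)/d_i and (m_0, d_0) = (0, 1): a_0 = floor(sqrt(38)) = 6, since 6^2 = 36 <= 38 < 49 = 7^2.
Iterate m_{i+1} = d_i*a_i - m_i, d_{i+1} = (38 - m_{i+1}^2)/d_i, a_{i+1} = floor((a_0 + m_{i+1})/d_{i+1}):
  m_1 = 1*6 - 0 = 6, d_1 = (38 - 6^2)/1 = 2/1 = 2, a_1 = floor((6 + 6)/2) = 6.
  m_2 = 2*6 - 6 = 6, d_2 = (38 - 6^2)/2 = 2/2 = 1, a_2 = floor((6 + 6)/1) = 12.
  m_3 = 1*12 - 6 = 6, d_3 = (38 - 6^2)/1 = 2/1 = 2: (m_3, d_3) = (m_1, d_1) = (6, 2), so from here the quotients repeat a_1, a_2; the period length is 2.
So sqrt(38) = [6; (6, 12)] with period length k = 2.
k is even, so the fundamental solution of x^2 - 38y^2 = 1 is (p_{k-1}, q_{k-1}) = (p_1, q_1); compute convergents through index 1.
Convergents (p_i = a_i*p_{i-1} + p_{i-2}, q_i = a_i*q_{i-1} + q_{i-2} with p_{-2}=0, p_{-1}=1, q_{-2}=1, q_{-1}=0):
  i=0: a_0=6, p_0 = 6*1 + 0 = 6, q_0 = 6*0 + 1 = 1.
  i=1: a_1=6, p_1 = 6*6 + 1 = 37, q_1 = 6*1 + 0 = 6.
Check: 37^2 - 38*6^2 = 1369 - 1368 = 1, so (x, y) = (37, 6) solves the equation, and by the theorem it is the least positive solution.

(x, y) = (37, 6)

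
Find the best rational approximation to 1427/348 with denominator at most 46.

Expand x = 1427/348 as a continued fraction with the Euclidean algorithm:
  1427 = 4*348 + 35, so a_0 = 4.
  348 = 9*35 + 33, so a_1 = 9.
  35 = 1*33 + 2, so a_2 = 1.
  33 = 16*2 + 1, so a_3 = 16.
  2 = 2*1 + 0, so a_4 = 2.
so x = [4; 9, 1, 16, 2].
Convergents (p_i = a_i*p_{i-1} + p_{i-2}, q_i = a_i*q_{i-1} + q_{i-2} with p_{-2}=0, p_{-1}=1, q_{-2}=1, q_{-1}=0), until the denominator exceeds 46:
  i=0: a_0=4, p_0 = 4*1 + 0 = 4, q_0 = 4*0 + 1 = 1.
  i=1: a_1=9, p_1 = 9*4 + 1 = 37, q_1 = 9*1 + 0 = 9.
  i=2: a_2=1, p_2 = 1*37 + 4 = 41, q_2 = 1*9 + 1 = 10.
  i=3: a_3=16, p_3 = 16*41 + 37 = 693, q_3 = 16*10 + 9 = 169.
q_3 = 169 > 46, so the last convergent with denominator <= 46 is p_2/q_2 = 41/10.
The closest fraction with denominator <= 46 is either p_2/q_2 or the intermediate fraction (k*p_2 + p_1)/(k*q_2 + q_1) with the largest k >= 1 whose denominator stays <= 46; these approach x as k grows, and every other convergent or intermediate fraction in range is farther away.
Largest k: floor((46 - q_1)/q_2) = floor((46 - 9)/10) = 3.
That gives (3*41 + 37)/(3*10 + 9) = 160/39.
Compare the errors: |x - 41/10| = |1427*10 - 41*348|/(348*10) = 2/3480, and |x - 160/39| = |1427*39 - 160*348|/(348*39) = 27/13572.
Cross-multiplying, 2*13572 = 27144 < 93960 = 27*3480, so 2/3480 is smaller: the convergent 41/10 is closer to x than 160/39.

41/10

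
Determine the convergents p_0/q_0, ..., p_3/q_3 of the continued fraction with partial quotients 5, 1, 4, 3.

5/1, 6/1, 29/5, 93/16

Using the convergent recurrence p_i = a_i*p_{i-1} + p_{i-2}, q_i = a_i*q_{i-1} + q_{i-2} with p_{-2}=0, p_{-1}=1, q_{-2}=1, q_{-1}=0:
  i=0: a_0=5, p_0 = 5*1 + 0 = 5, q_0 = 5*0 + 1 = 1.
  i=1: a_1=1, p_1 = 1*5 + 1 = 6, q_1 = 1*1 + 0 = 1.
  i=2: a_2=4, p_2 = 4*6 + 5 = 29, q_2 = 4*1 + 1 = 5.
  i=3: a_3=3, p_3 = 3*29 + 6 = 93, q_3 = 3*5 + 1 = 16.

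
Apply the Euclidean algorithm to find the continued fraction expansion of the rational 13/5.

[2; 1, 1, 2]

Run the Euclidean algorithm on 13 and 5; the successive quotients are the partial quotients a_0, a_1, ... (each step inverts the fractional part left over by the previous one):
  13 = 2*5 + 3, so a_0 = 2.
  5 = 1*3 + 2, so a_1 = 1.
  3 = 1*2 + 1, so a_2 = 1.
  2 = 2*1 + 0, so a_3 = 2.
The remainder reaches 0 after 4 divisions, so the expansion has 4 partial quotients, read off in order.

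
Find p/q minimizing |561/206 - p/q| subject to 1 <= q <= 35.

Expand x = 561/206 as a continued fraction with the Euclidean algorithm:
  561 = 2*206 + 149, so a_0 = 2.
  206 = 1*149 + 57, so a_1 = 1.
  149 = 2*57 + 35, so a_2 = 2.
  57 = 1*35 + 22, so a_3 = 1.
  35 = 1*22 + 13, so a_4 = 1.
  22 = 1*13 + 9, so a_5 = 1.
  13 = 1*9 + 4, so a_6 = 1.
  9 = 2*4 + 1, so a_7 = 2.
  4 = 4*1 + 0, so a_8 = 4.
so x = [2; 1, 2, 1, 1, 1, 1, 2, 4].
Convergents (p_i = a_i*p_{i-1} + p_{i-2}, q_i = a_i*q_{i-1} + q_{i-2} with p_{-2}=0, p_{-1}=1, q_{-2}=1, q_{-1}=0), until the denominator exceeds 35:
  i=0: a_0=2, p_0 = 2*1 + 0 = 2, q_0 = 2*0 + 1 = 1.
  i=1: a_1=1, p_1 = 1*2 + 1 = 3, q_1 = 1*1 + 0 = 1.
  i=2: a_2=2, p_2 = 2*3 + 2 = 8, q_2 = 2*1 + 1 = 3.
  i=3: a_3=1, p_3 = 1*8 + 3 = 11, q_3 = 1*3 + 1 = 4.
  i=4: a_4=1, p_4 = 1*11 + 8 = 19, q_4 = 1*4 + 3 = 7.
  i=5: a_5=1, p_5 = 1*19 + 11 = 30, q_5 = 1*7 + 4 = 11.
  i=6: a_6=1, p_6 = 1*30 + 19 = 49, q_6 = 1*11 + 7 = 18.
  i=7: a_7=2, p_7 = 2*49 + 30 = 128, q_7 = 2*18 + 11 = 47.
q_7 = 47 > 35, so the last convergent with denominator <= 35 is p_6/q_6 = 49/18.
The closest fraction with denominator <= 35 is either p_6/q_6 or the intermediate fraction (k*p_6 + p_5)/(k*q_6 + q_5) with the largest k >= 1 whose denominator stays <= 35; these approach x as k grows, and every other convergent or intermediate fraction in range is farther away.
Largest k: floor((35 - q_5)/q_6) = floor((35 - 11)/18) = 1.
That gives (1*49 + 30)/(1*18 + 11) = 79/29.
Compare the errors: |x - 49/18| = |561*18 - 49*206|/(206*18) = 4/3708, and |x - 79/29| = |561*29 - 79*206|/(206*29) = 5/5974.
Cross-multiplying, 5*3708 = 18540 < 23896 = 4*5974, so 5/5974 is smaller: the intermediate fraction 79/29 is closer to x than 49/18.

79/29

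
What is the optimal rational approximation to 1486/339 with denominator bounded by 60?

263/60

Expand x = 1486/339 as a continued fraction with the Euclidean algorithm:
  1486 = 4*339 + 130, so a_0 = 4.
  339 = 2*130 + 79, so a_1 = 2.
  130 = 1*79 + 51, so a_2 = 1.
  79 = 1*51 + 28, so a_3 = 1.
  51 = 1*28 + 23, so a_4 = 1.
  28 = 1*23 + 5, so a_5 = 1.
  23 = 4*5 + 3, so a_6 = 4.
  5 = 1*3 + 2, so a_7 = 1.
  3 = 1*2 + 1, so a_8 = 1.
  2 = 2*1 + 0, so a_9 = 2.
so x = [4; 2, 1, 1, 1, 1, 4, 1, 1, 2].
Convergents (p_i = a_i*p_{i-1} + p_{i-2}, q_i = a_i*q_{i-1} + q_{i-2} with p_{-2}=0, p_{-1}=1, q_{-2}=1, q_{-1}=0), until the denominator exceeds 60:
  i=0: a_0=4, p_0 = 4*1 + 0 = 4, q_0 = 4*0 + 1 = 1.
  i=1: a_1=2, p_1 = 2*4 + 1 = 9, q_1 = 2*1 + 0 = 2.
  i=2: a_2=1, p_2 = 1*9 + 4 = 13, q_2 = 1*2 + 1 = 3.
  i=3: a_3=1, p_3 = 1*13 + 9 = 22, q_3 = 1*3 + 2 = 5.
  i=4: a_4=1, p_4 = 1*22 + 13 = 35, q_4 = 1*5 + 3 = 8.
  i=5: a_5=1, p_5 = 1*35 + 22 = 57, q_5 = 1*8 + 5 = 13.
  i=6: a_6=4, p_6 = 4*57 + 35 = 263, q_6 = 4*13 + 8 = 60.
  i=7: a_7=1, p_7 = 1*263 + 57 = 320, q_7 = 1*60 + 13 = 73.
q_7 = 73 > 60, so the last convergent with denominator <= 60 is p_6/q_6 = 263/60.
The closest fraction with denominator <= 60 is either p_6/q_6 or the intermediate fraction (k*p_6 + p_5)/(k*q_6 + q_5) with the largest k >= 1 whose denominator stays <= 60; these approach x as k grows, and every other convergent or intermediate fraction in range is farther away.
Largest k: floor((60 - q_5)/q_6) = floor((60 - 13)/60) = 0.
Since k = 0, no intermediate fraction beyond p_6/q_6 has denominator <= 60, so the convergent 263/60 is the closest (its error is |1486*60 - 263*339|/(339*60) = 3/20340).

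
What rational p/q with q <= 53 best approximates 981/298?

Expand x = 981/298 as a continued fraction with the Euclidean algorithm:
  981 = 3*298 + 87, so a_0 = 3.
  298 = 3*87 + 37, so a_1 = 3.
  87 = 2*37 + 13, so a_2 = 2.
  37 = 2*13 + 11, so a_3 = 2.
  13 = 1*11 + 2, so a_4 = 1.
  11 = 5*2 + 1, so a_5 = 5.
  2 = 2*1 + 0, so a_6 = 2.
so x = [3; 3, 2, 2, 1, 5, 2].
Convergents (p_i = a_i*p_{i-1} + p_{i-2}, q_i = a_i*q_{i-1} + q_{i-2} with p_{-2}=0, p_{-1}=1, q_{-2}=1, q_{-1}=0), until the denominator exceeds 53:
  i=0: a_0=3, p_0 = 3*1 + 0 = 3, q_0 = 3*0 + 1 = 1.
  i=1: a_1=3, p_1 = 3*3 + 1 = 10, q_1 = 3*1 + 0 = 3.
  i=2: a_2=2, p_2 = 2*10 + 3 = 23, q_2 = 2*3 + 1 = 7.
  i=3: a_3=2, p_3 = 2*23 + 10 = 56, q_3 = 2*7 + 3 = 17.
  i=4: a_4=1, p_4 = 1*56 + 23 = 79, q_4 = 1*17 + 7 = 24.
  i=5: a_5=5, p_5 = 5*79 + 56 = 451, q_5 = 5*24 + 17 = 137.
q_5 = 137 > 53, so the last convergent with denominator <= 53 is p_4/q_4 = 79/24.
The closest fraction with denominator <= 53 is either p_4/q_4 or the intermediate fraction (k*p_4 + p_3)/(k*q_4 + q_3) with the largest k >= 1 whose denominator stays <= 53; these approach x as k grows, and every other convergent or intermediate fraction in range is farther away.
Largest k: floor((53 - q_3)/q_4) = floor((53 - 17)/24) = 1.
That gives (1*79 + 56)/(1*24 + 17) = 135/41.
Compare the errors: |x - 79/24| = |981*24 - 79*298|/(298*24) = 2/7152, and |x - 135/41| = |981*41 - 135*298|/(298*41) = 9/12218.
Cross-multiplying, 2*12218 = 24436 < 64368 = 9*7152, so 2/7152 is smaller: the convergent 79/24 is closer to x than 135/41.

79/24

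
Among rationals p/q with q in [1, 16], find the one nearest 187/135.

18/13

Expand x = 187/135 as a continued fraction with the Euclidean algorithm:
  187 = 1*135 + 52, so a_0 = 1.
  135 = 2*52 + 31, so a_1 = 2.
  52 = 1*31 + 21, so a_2 = 1.
  31 = 1*21 + 10, so a_3 = 1.
  21 = 2*10 + 1, so a_4 = 2.
  10 = 10*1 + 0, so a_5 = 10.
so x = [1; 2, 1, 1, 2, 10].
Convergents (p_i = a_i*p_{i-1} + p_{i-2}, q_i = a_i*q_{i-1} + q_{i-2} with p_{-2}=0, p_{-1}=1, q_{-2}=1, q_{-1}=0), until the denominator exceeds 16:
  i=0: a_0=1, p_0 = 1*1 + 0 = 1, q_0 = 1*0 + 1 = 1.
  i=1: a_1=2, p_1 = 2*1 + 1 = 3, q_1 = 2*1 + 0 = 2.
  i=2: a_2=1, p_2 = 1*3 + 1 = 4, q_2 = 1*2 + 1 = 3.
  i=3: a_3=1, p_3 = 1*4 + 3 = 7, q_3 = 1*3 + 2 = 5.
  i=4: a_4=2, p_4 = 2*7 + 4 = 18, q_4 = 2*5 + 3 = 13.
  i=5: a_5=10, p_5 = 10*18 + 7 = 187, q_5 = 10*13 + 5 = 135.
q_5 = 135 > 16, so the last convergent with denominator <= 16 is p_4/q_4 = 18/13.
The closest fraction with denominator <= 16 is either p_4/q_4 or the intermediate fraction (k*p_4 + p_3)/(k*q_4 + q_3) with the largest k >= 1 whose denominator stays <= 16; these approach x as k grows, and every other convergent or intermediate fraction in range is farther away.
Largest k: floor((16 - q_3)/q_4) = floor((16 - 5)/13) = 0.
Since k = 0, no intermediate fraction beyond p_4/q_4 has denominator <= 16, so the convergent 18/13 is the closest (its error is |187*13 - 18*135|/(135*13) = 1/1755).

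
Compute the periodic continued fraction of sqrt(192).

Write x_i = (sqrt(192) + m_i)/d_i with (m_0, d_0) = (0, 1). a_0 = floor(sqrt(192)) = 13, since 13^2 = 169 <= 192 < 196 = 14^2.
Iterate m_{i+1} = d_i*a_i - m_i, d_{i+1} = (192 - m_{i+1}^2)/d_i, a_{i+1} = floor((a_0 + m_{i+1})/d_{i+1}):
  m_1 = 1*13 - 0 = 13, d_1 = (192 - 13^2)/1 = 23/1 = 23, a_1 = floor((13 + 13)/23) = 1.
  m_2 = 23*1 - 13 = 10, d_2 = (192 - 10^2)/23 = 92/23 = 4, a_2 = floor((13 + 10)/4) = 5.
  m_3 = 4*5 - 10 = 10, d_3 = (192 - 10^2)/4 = 92/4 = 23, a_3 = floor((13 + 10)/23) = 1.
  m_4 = 23*1 - 10 = 13, d_4 = (192 - 13^2)/23 = 23/23 = 1, a_4 = floor((13 + 13)/1) = 26.
  m_5 = 1*26 - 13 = 13, d_5 = (192 - 13^2)/1 = 23/1 = 23: (m_5, d_5) = (m_1, d_1) = (13, 23), so from here the quotients repeat a_1, ..., a_4; the period length is 4.
Hence the expansion of sqrt(192) is a_0 = 13 followed by the repeating block 1, 5, 1, 26 (period 4).

[13; (1, 5, 1, 26)]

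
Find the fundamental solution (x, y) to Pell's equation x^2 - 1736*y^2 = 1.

First expand sqrt(1736) as a continued fraction. With x_i = (sqrt(1736) + m_i)/d_i and (m_0, d_0) = (0, 1): a_0 = floor(sqrt(1736)) = 41, since 41^2 = 1681 <= 1736 < 1764 = 42^2.
Iterate m_{i+1} = d_i*a_i - m_i, d_{i+1} = (1736 - m_{i+1}^2)/d_i, a_{i+1} = floor((a_0 + m_{i+1})/d_{i+1}):
  m_1 = 1*41 - 0 = 41, d_1 = (1736 - 41^2)/1 = 55/1 = 55, a_1 = floor((41 + 41)/55) = 1.
  m_2 = 55*1 - 41 = 14, d_2 = (1736 - 14^2)/55 = 1540/55 = 28, a_2 = floor((41 + 14)/28) = 1.
  m_3 = 28*1 - 14 = 14, d_3 = (1736 - 14^2)/28 = 1540/28 = 55, a_3 = floor((41 + 14)/55) = 1.
  m_4 = 55*1 - 14 = 41, d_4 = (1736 - 41^2)/55 = 55/55 = 1, a_4 = floor((41 + 41)/1) = 82.
  m_5 = 1*82 - 41 = 41, d_5 = (1736 - 41^2)/1 = 55/1 = 55: (m_5, d_5) = (m_1, d_1) = (41, 55), so from here the quotients repeat a_1, ..., a_4; the period length is 4.
So sqrt(1736) = [41; (1, 1, 1, 82)] with period length k = 4.
k is even, so the fundamental solution of x^2 - 1736y^2 = 1 is (p_{k-1}, q_{k-1}) = (p_3, q_3); compute convergents through index 3.
Convergents (p_i = a_i*p_{i-1} + p_{i-2}, q_i = a_i*q_{i-1} + q_{i-2} with p_{-2}=0, p_{-1}=1, q_{-2}=1, q_{-1}=0):
  i=0: a_0=41, p_0 = 41*1 + 0 = 41, q_0 = 41*0 + 1 = 1.
  i=1: a_1=1, p_1 = 1*41 + 1 = 42, q_1 = 1*1 + 0 = 1.
  i=2: a_2=1, p_2 = 1*42 + 41 = 83, q_2 = 1*1 + 1 = 2.
  i=3: a_3=1, p_3 = 1*83 + 42 = 125, q_3 = 1*2 + 1 = 3.
Check: 125^2 - 1736*3^2 = 15625 - 15624 = 1, so (x, y) = (125, 3) solves the equation, and by the theorem it is the least positive solution.

(x, y) = (125, 3)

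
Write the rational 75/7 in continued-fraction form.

Run the Euclidean algorithm on 75 and 7; the successive quotients are the partial quotients a_0, a_1, ... (each step inverts the fractional part left over by the previous one):
  75 = 10*7 + 5, so a_0 = 10.
  7 = 1*5 + 2, so a_1 = 1.
  5 = 2*2 + 1, so a_2 = 2.
  2 = 2*1 + 0, so a_3 = 2.
The remainder reaches 0 after 4 divisions, so the expansion has 4 partial quotients, read off in order.

[10; 1, 2, 2]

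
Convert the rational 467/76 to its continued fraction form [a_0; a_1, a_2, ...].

Run the Euclidean algorithm on 467 and 76; the successive quotients are the partial quotients a_0, a_1, ... (each step inverts the fractional part left over by the previous one):
  467 = 6*76 + 11, so a_0 = 6.
  76 = 6*11 + 10, so a_1 = 6.
  11 = 1*10 + 1, so a_2 = 1.
  10 = 10*1 + 0, so a_3 = 10.
The remainder reaches 0 after 4 divisions, so the expansion has 4 partial quotients, read off in order.

[6; 6, 1, 10]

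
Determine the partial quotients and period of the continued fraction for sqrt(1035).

[32; (5, 1, 5, 64)]

Write x_i = (sqrt(1035) + m_i)/d_i with (m_0, d_0) = (0, 1). a_0 = floor(sqrt(1035)) = 32, since 32^2 = 1024 <= 1035 < 1089 = 33^2.
Iterate m_{i+1} = d_i*a_i - m_i, d_{i+1} = (1035 - m_{i+1}^2)/d_i, a_{i+1} = floor((a_0 + m_{i+1})/d_{i+1}):
  m_1 = 1*32 - 0 = 32, d_1 = (1035 - 32^2)/1 = 11/1 = 11, a_1 = floor((32 + 32)/11) = 5.
  m_2 = 11*5 - 32 = 23, d_2 = (1035 - 23^2)/11 = 506/11 = 46, a_2 = floor((32 + 23)/46) = 1.
  m_3 = 46*1 - 23 = 23, d_3 = (1035 - 23^2)/46 = 506/46 = 11, a_3 = floor((32 + 23)/11) = 5.
  m_4 = 11*5 - 23 = 32, d_4 = (1035 - 32^2)/11 = 11/11 = 1, a_4 = floor((32 + 32)/1) = 64.
  m_5 = 1*64 - 32 = 32, d_5 = (1035 - 32^2)/1 = 11/1 = 11: (m_5, d_5) = (m_1, d_1) = (32, 11), so from here the quotients repeat a_1, ..., a_4; the period length is 4.
Hence the expansion of sqrt(1035) is a_0 = 32 followed by the repeating block 5, 1, 5, 64 (period 4).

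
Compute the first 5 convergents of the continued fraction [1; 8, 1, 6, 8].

1/1, 9/8, 10/9, 69/62, 562/505

Using the convergent recurrence p_i = a_i*p_{i-1} + p_{i-2}, q_i = a_i*q_{i-1} + q_{i-2} with p_{-2}=0, p_{-1}=1, q_{-2}=1, q_{-1}=0:
  i=0: a_0=1, p_0 = 1*1 + 0 = 1, q_0 = 1*0 + 1 = 1.
  i=1: a_1=8, p_1 = 8*1 + 1 = 9, q_1 = 8*1 + 0 = 8.
  i=2: a_2=1, p_2 = 1*9 + 1 = 10, q_2 = 1*8 + 1 = 9.
  i=3: a_3=6, p_3 = 6*10 + 9 = 69, q_3 = 6*9 + 8 = 62.
  i=4: a_4=8, p_4 = 8*69 + 10 = 562, q_4 = 8*62 + 9 = 505.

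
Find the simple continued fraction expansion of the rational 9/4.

Run the Euclidean algorithm on 9 and 4; the successive quotients are the partial quotients a_0, a_1, ... (each step inverts the fractional part left over by the previous one):
  9 = 2*4 + 1, so a_0 = 2.
  4 = 4*1 + 0, so a_1 = 4.
The remainder reaches 0 after 2 divisions, so the expansion has 2 partial quotients, read off in order.

[2; 4]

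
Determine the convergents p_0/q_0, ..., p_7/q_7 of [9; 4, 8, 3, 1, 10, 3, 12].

9/1, 37/4, 305/33, 952/103, 1257/136, 13522/1463, 41823/4525, 515398/55763

Using the convergent recurrence p_i = a_i*p_{i-1} + p_{i-2}, q_i = a_i*q_{i-1} + q_{i-2} with p_{-2}=0, p_{-1}=1, q_{-2}=1, q_{-1}=0:
  i=0: a_0=9, p_0 = 9*1 + 0 = 9, q_0 = 9*0 + 1 = 1.
  i=1: a_1=4, p_1 = 4*9 + 1 = 37, q_1 = 4*1 + 0 = 4.
  i=2: a_2=8, p_2 = 8*37 + 9 = 305, q_2 = 8*4 + 1 = 33.
  i=3: a_3=3, p_3 = 3*305 + 37 = 952, q_3 = 3*33 + 4 = 103.
  i=4: a_4=1, p_4 = 1*952 + 305 = 1257, q_4 = 1*103 + 33 = 136.
  i=5: a_5=10, p_5 = 10*1257 + 952 = 13522, q_5 = 10*136 + 103 = 1463.
  i=6: a_6=3, p_6 = 3*13522 + 1257 = 41823, q_6 = 3*1463 + 136 = 4525.
  i=7: a_7=12, p_7 = 12*41823 + 13522 = 515398, q_7 = 12*4525 + 1463 = 55763.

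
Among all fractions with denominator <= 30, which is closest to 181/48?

49/13

Expand x = 181/48 as a continued fraction with the Euclidean algorithm:
  181 = 3*48 + 37, so a_0 = 3.
  48 = 1*37 + 11, so a_1 = 1.
  37 = 3*11 + 4, so a_2 = 3.
  11 = 2*4 + 3, so a_3 = 2.
  4 = 1*3 + 1, so a_4 = 1.
  3 = 3*1 + 0, so a_5 = 3.
so x = [3; 1, 3, 2, 1, 3].
Convergents (p_i = a_i*p_{i-1} + p_{i-2}, q_i = a_i*q_{i-1} + q_{i-2} with p_{-2}=0, p_{-1}=1, q_{-2}=1, q_{-1}=0), until the denominator exceeds 30:
  i=0: a_0=3, p_0 = 3*1 + 0 = 3, q_0 = 3*0 + 1 = 1.
  i=1: a_1=1, p_1 = 1*3 + 1 = 4, q_1 = 1*1 + 0 = 1.
  i=2: a_2=3, p_2 = 3*4 + 3 = 15, q_2 = 3*1 + 1 = 4.
  i=3: a_3=2, p_3 = 2*15 + 4 = 34, q_3 = 2*4 + 1 = 9.
  i=4: a_4=1, p_4 = 1*34 + 15 = 49, q_4 = 1*9 + 4 = 13.
  i=5: a_5=3, p_5 = 3*49 + 34 = 181, q_5 = 3*13 + 9 = 48.
q_5 = 48 > 30, so the last convergent with denominator <= 30 is p_4/q_4 = 49/13.
The closest fraction with denominator <= 30 is either p_4/q_4 or the intermediate fraction (k*p_4 + p_3)/(k*q_4 + q_3) with the largest k >= 1 whose denominator stays <= 30; these approach x as k grows, and every other convergent or intermediate fraction in range is farther away.
Largest k: floor((30 - q_3)/q_4) = floor((30 - 9)/13) = 1.
That gives (1*49 + 34)/(1*13 + 9) = 83/22.
Compare the errors: |x - 49/13| = |181*13 - 49*48|/(48*13) = 1/624, and |x - 83/22| = |181*22 - 83*48|/(48*22) = 2/1056.
Cross-multiplying, 1*1056 = 1056 < 1248 = 2*624, so 1/624 is smaller: the convergent 49/13 is closer to x than 83/22.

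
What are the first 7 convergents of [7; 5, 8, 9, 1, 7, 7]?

Using the convergent recurrence p_i = a_i*p_{i-1} + p_{i-2}, q_i = a_i*q_{i-1} + q_{i-2} with p_{-2}=0, p_{-1}=1, q_{-2}=1, q_{-1}=0:
  i=0: a_0=7, p_0 = 7*1 + 0 = 7, q_0 = 7*0 + 1 = 1.
  i=1: a_1=5, p_1 = 5*7 + 1 = 36, q_1 = 5*1 + 0 = 5.
  i=2: a_2=8, p_2 = 8*36 + 7 = 295, q_2 = 8*5 + 1 = 41.
  i=3: a_3=9, p_3 = 9*295 + 36 = 2691, q_3 = 9*41 + 5 = 374.
  i=4: a_4=1, p_4 = 1*2691 + 295 = 2986, q_4 = 1*374 + 41 = 415.
  i=5: a_5=7, p_5 = 7*2986 + 2691 = 23593, q_5 = 7*415 + 374 = 3279.
  i=6: a_6=7, p_6 = 7*23593 + 2986 = 168137, q_6 = 7*3279 + 415 = 23368.

7/1, 36/5, 295/41, 2691/374, 2986/415, 23593/3279, 168137/23368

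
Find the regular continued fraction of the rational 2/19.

Run the Euclidean algorithm on 2 and 19; the successive quotients are the partial quotients a_0, a_1, ... (each step inverts the fractional part left over by the previous one):
  2 = 0*19 + 2, so a_0 = 0.
  19 = 9*2 + 1, so a_1 = 9.
  2 = 2*1 + 0, so a_2 = 2.
The remainder reaches 0 after 3 divisions, so the expansion has 3 partial quotients, read off in order.

[0; 9, 2]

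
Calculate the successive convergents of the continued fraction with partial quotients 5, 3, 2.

Using the convergent recurrence p_i = a_i*p_{i-1} + p_{i-2}, q_i = a_i*q_{i-1} + q_{i-2} with p_{-2}=0, p_{-1}=1, q_{-2}=1, q_{-1}=0:
  i=0: a_0=5, p_0 = 5*1 + 0 = 5, q_0 = 5*0 + 1 = 1.
  i=1: a_1=3, p_1 = 3*5 + 1 = 16, q_1 = 3*1 + 0 = 3.
  i=2: a_2=2, p_2 = 2*16 + 5 = 37, q_2 = 2*3 + 1 = 7.

5/1, 16/3, 37/7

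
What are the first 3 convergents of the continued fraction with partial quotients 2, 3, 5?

Using the convergent recurrence p_i = a_i*p_{i-1} + p_{i-2}, q_i = a_i*q_{i-1} + q_{i-2} with p_{-2}=0, p_{-1}=1, q_{-2}=1, q_{-1}=0:
  i=0: a_0=2, p_0 = 2*1 + 0 = 2, q_0 = 2*0 + 1 = 1.
  i=1: a_1=3, p_1 = 3*2 + 1 = 7, q_1 = 3*1 + 0 = 3.
  i=2: a_2=5, p_2 = 5*7 + 2 = 37, q_2 = 5*3 + 1 = 16.

2/1, 7/3, 37/16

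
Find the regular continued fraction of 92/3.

Run the Euclidean algorithm on 92 and 3; the successive quotients are the partial quotients a_0, a_1, ... (each step inverts the fractional part left over by the previous one):
  92 = 30*3 + 2, so a_0 = 30.
  3 = 1*2 + 1, so a_1 = 1.
  2 = 2*1 + 0, so a_2 = 2.
The remainder reaches 0 after 3 divisions, so the expansion has 3 partial quotients, read off in order.

[30; 1, 2]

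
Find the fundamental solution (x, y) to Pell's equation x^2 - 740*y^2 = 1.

First expand sqrt(740) as a continued fraction. With x_i = (sqrt(740) + m_i)/d_i and (m_0, d_0) = (0, 1): a_0 = floor(sqrt(740)) = 27, since 27^2 = 729 <= 740 < 784 = 28^2.
Iterate m_{i+1} = d_i*a_i - m_i, d_{i+1} = (740 - m_{i+1}^2)/d_i, a_{i+1} = floor((a_0 + m_{i+1})/d_{i+1}):
  m_1 = 1*27 - 0 = 27, d_1 = (740 - 27^2)/1 = 11/1 = 11, a_1 = floor((27 + 27)/11) = 4.
  m_2 = 11*4 - 27 = 17, d_2 = (740 - 17^2)/11 = 451/11 = 41, a_2 = floor((27 + 17)/41) = 1.
  m_3 = 41*1 - 17 = 24, d_3 = (740 - 24^2)/41 = 164/41 = 4, a_3 = floor((27 + 24)/4) = 12.
  m_4 = 4*12 - 24 = 24, d_4 = (740 - 24^2)/4 = 164/4 = 41, a_4 = floor((27 + 24)/41) = 1.
  m_5 = 41*1 - 24 = 17, d_5 = (740 - 17^2)/41 = 451/41 = 11, a_5 = floor((27 + 17)/11) = 4.
  m_6 = 11*4 - 17 = 27, d_6 = (740 - 27^2)/11 = 11/11 = 1, a_6 = floor((27 + 27)/1) = 54.
  m_7 = 1*54 - 27 = 27, d_7 = (740 - 27^2)/1 = 11/1 = 11: (m_7, d_7) = (m_1, d_1) = (27, 11), so from here the quotients repeat a_1, ..., a_6; the period length is 6.
So sqrt(740) = [27; (4, 1, 12, 1, 4, 54)] with period length k = 6.
k is even, so the fundamental solution of x^2 - 740y^2 = 1 is (p_{k-1}, q_{k-1}) = (p_5, q_5); compute convergents through index 5.
Convergents (p_i = a_i*p_{i-1} + p_{i-2}, q_i = a_i*q_{i-1} + q_{i-2} with p_{-2}=0, p_{-1}=1, q_{-2}=1, q_{-1}=0):
  i=0: a_0=27, p_0 = 27*1 + 0 = 27, q_0 = 27*0 + 1 = 1.
  i=1: a_1=4, p_1 = 4*27 + 1 = 109, q_1 = 4*1 + 0 = 4.
  i=2: a_2=1, p_2 = 1*109 + 27 = 136, q_2 = 1*4 + 1 = 5.
  i=3: a_3=12, p_3 = 12*136 + 109 = 1741, q_3 = 12*5 + 4 = 64.
  i=4: a_4=1, p_4 = 1*1741 + 136 = 1877, q_4 = 1*64 + 5 = 69.
  i=5: a_5=4, p_5 = 4*1877 + 1741 = 9249, q_5 = 4*69 + 64 = 340.
Check: 9249^2 - 740*340^2 = 85544001 - 85544000 = 1, so (x, y) = (9249, 340) solves the equation, and by the theorem it is the least positive solution.

(x, y) = (9249, 340)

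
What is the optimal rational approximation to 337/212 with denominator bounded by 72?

62/39

Expand x = 337/212 as a continued fraction with the Euclidean algorithm:
  337 = 1*212 + 125, so a_0 = 1.
  212 = 1*125 + 87, so a_1 = 1.
  125 = 1*87 + 38, so a_2 = 1.
  87 = 2*38 + 11, so a_3 = 2.
  38 = 3*11 + 5, so a_4 = 3.
  11 = 2*5 + 1, so a_5 = 2.
  5 = 5*1 + 0, so a_6 = 5.
so x = [1; 1, 1, 2, 3, 2, 5].
Convergents (p_i = a_i*p_{i-1} + p_{i-2}, q_i = a_i*q_{i-1} + q_{i-2} with p_{-2}=0, p_{-1}=1, q_{-2}=1, q_{-1}=0), until the denominator exceeds 72:
  i=0: a_0=1, p_0 = 1*1 + 0 = 1, q_0 = 1*0 + 1 = 1.
  i=1: a_1=1, p_1 = 1*1 + 1 = 2, q_1 = 1*1 + 0 = 1.
  i=2: a_2=1, p_2 = 1*2 + 1 = 3, q_2 = 1*1 + 1 = 2.
  i=3: a_3=2, p_3 = 2*3 + 2 = 8, q_3 = 2*2 + 1 = 5.
  i=4: a_4=3, p_4 = 3*8 + 3 = 27, q_4 = 3*5 + 2 = 17.
  i=5: a_5=2, p_5 = 2*27 + 8 = 62, q_5 = 2*17 + 5 = 39.
  i=6: a_6=5, p_6 = 5*62 + 27 = 337, q_6 = 5*39 + 17 = 212.
q_6 = 212 > 72, so the last convergent with denominator <= 72 is p_5/q_5 = 62/39.
The closest fraction with denominator <= 72 is either p_5/q_5 or the intermediate fraction (k*p_5 + p_4)/(k*q_5 + q_4) with the largest k >= 1 whose denominator stays <= 72; these approach x as k grows, and every other convergent or intermediate fraction in range is farther away.
Largest k: floor((72 - q_4)/q_5) = floor((72 - 17)/39) = 1.
That gives (1*62 + 27)/(1*39 + 17) = 89/56.
Compare the errors: |x - 62/39| = |337*39 - 62*212|/(212*39) = 1/8268, and |x - 89/56| = |337*56 - 89*212|/(212*56) = 4/11872.
Cross-multiplying, 1*11872 = 11872 < 33072 = 4*8268, so 1/8268 is smaller: the convergent 62/39 is closer to x than 89/56.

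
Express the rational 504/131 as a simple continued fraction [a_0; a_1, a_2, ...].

[3; 1, 5, 1, 1, 4, 2]

Run the Euclidean algorithm on 504 and 131; the successive quotients are the partial quotients a_0, a_1, ... (each step inverts the fractional part left over by the previous one):
  504 = 3*131 + 111, so a_0 = 3.
  131 = 1*111 + 20, so a_1 = 1.
  111 = 5*20 + 11, so a_2 = 5.
  20 = 1*11 + 9, so a_3 = 1.
  11 = 1*9 + 2, so a_4 = 1.
  9 = 4*2 + 1, so a_5 = 4.
  2 = 2*1 + 0, so a_6 = 2.
The remainder reaches 0 after 7 divisions, so the expansion has 7 partial quotients, read off in order.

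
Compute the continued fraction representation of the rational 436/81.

Run the Euclidean algorithm on 436 and 81; the successive quotients are the partial quotients a_0, a_1, ... (each step inverts the fractional part left over by the previous one):
  436 = 5*81 + 31, so a_0 = 5.
  81 = 2*31 + 19, so a_1 = 2.
  31 = 1*19 + 12, so a_2 = 1.
  19 = 1*12 + 7, so a_3 = 1.
  12 = 1*7 + 5, so a_4 = 1.
  7 = 1*5 + 2, so a_5 = 1.
  5 = 2*2 + 1, so a_6 = 2.
  2 = 2*1 + 0, so a_7 = 2.
The remainder reaches 0 after 8 divisions, so the expansion has 8 partial quotients, read off in order.

[5; 2, 1, 1, 1, 1, 2, 2]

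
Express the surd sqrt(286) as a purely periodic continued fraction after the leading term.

Write x_i = (sqrt(286) + m_i)/d_i with (m_0, d_0) = (0, 1). a_0 = floor(sqrt(286)) = 16, since 16^2 = 256 <= 286 < 289 = 17^2.
Iterate m_{i+1} = d_i*a_i - m_i, d_{i+1} = (286 - m_{i+1}^2)/d_i, a_{i+1} = floor((a_0 + m_{i+1})/d_{i+1}):
  m_1 = 1*16 - 0 = 16, d_1 = (286 - 16^2)/1 = 30/1 = 30, a_1 = floor((16 + 16)/30) = 1.
  m_2 = 30*1 - 16 = 14, d_2 = (286 - 14^2)/30 = 90/30 = 3, a_2 = floor((16 + 14)/3) = 10.
  m_3 = 3*10 - 14 = 16, d_3 = (286 - 16^2)/3 = 30/3 = 10, a_3 = floor((16 + 16)/10) = 3.
  m_4 = 10*3 - 16 = 14, d_4 = (286 - 14^2)/10 = 90/10 = 9, a_4 = floor((16 + 14)/9) = 3.
  m_5 = 9*3 - 14 = 13, d_5 = (286 - 13^2)/9 = 117/9 = 13, a_5 = floor((16 + 13)/13) = 2.
  m_6 = 13*2 - 13 = 13, d_6 = (286 - 13^2)/13 = 117/13 = 9, a_6 = floor((16 + 13)/9) = 3.
  m_7 = 9*3 - 13 = 14, d_7 = (286 - 14^2)/9 = 90/9 = 10, a_7 = floor((16 + 14)/10) = 3.
  m_8 = 10*3 - 14 = 16, d_8 = (286 - 16^2)/10 = 30/10 = 3, a_8 = floor((16 + 16)/3) = 10.
  m_9 = 3*10 - 16 = 14, d_9 = (286 - 14^2)/3 = 90/3 = 30, a_9 = floor((16 + 14)/30) = 1.
  m_10 = 30*1 - 14 = 16, d_10 = (286 - 16^2)/30 = 30/30 = 1, a_10 = floor((16 + 16)/1) = 32.
  m_11 = 1*32 - 16 = 16, d_11 = (286 - 16^2)/1 = 30/1 = 30: (m_11, d_11) = (m_1, d_1) = (16, 30), so from here the quotients repeat a_1, ..., a_10; the period length is 10.
Hence the expansion of sqrt(286) is a_0 = 16 followed by the repeating block 1, 10, 3, 3, 2, 3, 3, 10, 1, 32 (period 10).

[16; (1, 10, 3, 3, 2, 3, 3, 10, 1, 32)]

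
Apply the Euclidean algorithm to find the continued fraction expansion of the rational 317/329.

Run the Euclidean algorithm on 317 and 329; the successive quotients are the partial quotients a_0, a_1, ... (each step inverts the fractional part left over by the previous one):
  317 = 0*329 + 317, so a_0 = 0.
  329 = 1*317 + 12, so a_1 = 1.
  317 = 26*12 + 5, so a_2 = 26.
  12 = 2*5 + 2, so a_3 = 2.
  5 = 2*2 + 1, so a_4 = 2.
  2 = 2*1 + 0, so a_5 = 2.
The remainder reaches 0 after 6 divisions, so the expansion has 6 partial quotients, read off in order.

[0; 1, 26, 2, 2, 2]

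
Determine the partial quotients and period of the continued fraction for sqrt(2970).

[54; (2, 108)]

Write x_i = (sqrt(2970) + m_i)/d_i with (m_0, d_0) = (0, 1). a_0 = floor(sqrt(2970)) = 54, since 54^2 = 2916 <= 2970 < 3025 = 55^2.
Iterate m_{i+1} = d_i*a_i - m_i, d_{i+1} = (2970 - m_{i+1}^2)/d_i, a_{i+1} = floor((a_0 + m_{i+1})/d_{i+1}):
  m_1 = 1*54 - 0 = 54, d_1 = (2970 - 54^2)/1 = 54/1 = 54, a_1 = floor((54 + 54)/54) = 2.
  m_2 = 54*2 - 54 = 54, d_2 = (2970 - 54^2)/54 = 54/54 = 1, a_2 = floor((54 + 54)/1) = 108.
  m_3 = 1*108 - 54 = 54, d_3 = (2970 - 54^2)/1 = 54/1 = 54: (m_3, d_3) = (m_1, d_1) = (54, 54), so from here the quotients repeat a_1, a_2; the period length is 2.
Hence the expansion of sqrt(2970) is a_0 = 54 followed by the repeating block 2, 108 (period 2).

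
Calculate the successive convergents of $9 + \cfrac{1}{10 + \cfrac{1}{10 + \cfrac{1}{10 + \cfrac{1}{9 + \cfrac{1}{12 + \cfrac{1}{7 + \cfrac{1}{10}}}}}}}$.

9/1, 91/10, 919/101, 9281/1020, 84448/9281, 1022657/112392, 7243047/796025, 73453127/8072642

Using the convergent recurrence p_i = a_i*p_{i-1} + p_{i-2}, q_i = a_i*q_{i-1} + q_{i-2} with p_{-2}=0, p_{-1}=1, q_{-2}=1, q_{-1}=0:
  i=0: a_0=9, p_0 = 9*1 + 0 = 9, q_0 = 9*0 + 1 = 1.
  i=1: a_1=10, p_1 = 10*9 + 1 = 91, q_1 = 10*1 + 0 = 10.
  i=2: a_2=10, p_2 = 10*91 + 9 = 919, q_2 = 10*10 + 1 = 101.
  i=3: a_3=10, p_3 = 10*919 + 91 = 9281, q_3 = 10*101 + 10 = 1020.
  i=4: a_4=9, p_4 = 9*9281 + 919 = 84448, q_4 = 9*1020 + 101 = 9281.
  i=5: a_5=12, p_5 = 12*84448 + 9281 = 1022657, q_5 = 12*9281 + 1020 = 112392.
  i=6: a_6=7, p_6 = 7*1022657 + 84448 = 7243047, q_6 = 7*112392 + 9281 = 796025.
  i=7: a_7=10, p_7 = 10*7243047 + 1022657 = 73453127, q_7 = 10*796025 + 112392 = 8072642.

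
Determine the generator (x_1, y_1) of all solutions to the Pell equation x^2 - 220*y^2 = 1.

First expand sqrt(220) as a continued fraction. With x_i = (sqrt(220) + m_i)/d_i and (m_0, d_0) = (0, 1): a_0 = floor(sqrt(220)) = 14, since 14^2 = 196 <= 220 < 225 = 15^2.
Iterate m_{i+1} = d_i*a_i - m_i, d_{i+1} = (220 - m_{i+1}^2)/d_i, a_{i+1} = floor((a_0 + m_{i+1})/d_{i+1}):
  m_1 = 1*14 - 0 = 14, d_1 = (220 - 14^2)/1 = 24/1 = 24, a_1 = floor((14 + 14)/24) = 1.
  m_2 = 24*1 - 14 = 10, d_2 = (220 - 10^2)/24 = 120/24 = 5, a_2 = floor((14 + 10)/5) = 4.
  m_3 = 5*4 - 10 = 10, d_3 = (220 - 10^2)/5 = 120/5 = 24, a_3 = floor((14 + 10)/24) = 1.
  m_4 = 24*1 - 10 = 14, d_4 = (220 - 14^2)/24 = 24/24 = 1, a_4 = floor((14 + 14)/1) = 28.
  m_5 = 1*28 - 14 = 14, d_5 = (220 - 14^2)/1 = 24/1 = 24: (m_5, d_5) = (m_1, d_1) = (14, 24), so from here the quotients repeat a_1, ..., a_4; the period length is 4.
So sqrt(220) = [14; (1, 4, 1, 28)] with period length k = 4.
k is even, so the fundamental solution of x^2 - 220y^2 = 1 is (p_{k-1}, q_{k-1}) = (p_3, q_3); compute convergents through index 3.
Convergents (p_i = a_i*p_{i-1} + p_{i-2}, q_i = a_i*q_{i-1} + q_{i-2} with p_{-2}=0, p_{-1}=1, q_{-2}=1, q_{-1}=0):
  i=0: a_0=14, p_0 = 14*1 + 0 = 14, q_0 = 14*0 + 1 = 1.
  i=1: a_1=1, p_1 = 1*14 + 1 = 15, q_1 = 1*1 + 0 = 1.
  i=2: a_2=4, p_2 = 4*15 + 14 = 74, q_2 = 4*1 + 1 = 5.
  i=3: a_3=1, p_3 = 1*74 + 15 = 89, q_3 = 1*5 + 1 = 6.
Check: 89^2 - 220*6^2 = 7921 - 7920 = 1, so (x, y) = (89, 6) solves the equation, and by the theorem it is the least positive solution.

(x, y) = (89, 6)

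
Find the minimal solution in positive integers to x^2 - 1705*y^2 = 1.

First expand sqrt(1705) as a continued fraction. With x_i = (sqrt(1705) + m_i)/d_i and (m_0, d_0) = (0, 1): a_0 = floor(sqrt(1705)) = 41, since 41^2 = 1681 <= 1705 < 1764 = 42^2.
Iterate m_{i+1} = d_i*a_i - m_i, d_{i+1} = (1705 - m_{i+1}^2)/d_i, a_{i+1} = floor((a_0 + m_{i+1})/d_{i+1}):
  m_1 = 1*41 - 0 = 41, d_1 = (1705 - 41^2)/1 = 24/1 = 24, a_1 = floor((41 + 41)/24) = 3.
  m_2 = 24*3 - 41 = 31, d_2 = (1705 - 31^2)/24 = 744/24 = 31, a_2 = floor((41 + 31)/31) = 2.
  m_3 = 31*2 - 31 = 31, d_3 = (1705 - 31^2)/31 = 744/31 = 24, a_3 = floor((41 + 31)/24) = 3.
  m_4 = 24*3 - 31 = 41, d_4 = (1705 - 41^2)/24 = 24/24 = 1, a_4 = floor((41 + 41)/1) = 82.
  m_5 = 1*82 - 41 = 41, d_5 = (1705 - 41^2)/1 = 24/1 = 24: (m_5, d_5) = (m_1, d_1) = (41, 24), so from here the quotients repeat a_1, ..., a_4; the period length is 4.
So sqrt(1705) = [41; (3, 2, 3, 82)] with period length k = 4.
k is even, so the fundamental solution of x^2 - 1705y^2 = 1 is (p_{k-1}, q_{k-1}) = (p_3, q_3); compute convergents through index 3.
Convergents (p_i = a_i*p_{i-1} + p_{i-2}, q_i = a_i*q_{i-1} + q_{i-2} with p_{-2}=0, p_{-1}=1, q_{-2}=1, q_{-1}=0):
  i=0: a_0=41, p_0 = 41*1 + 0 = 41, q_0 = 41*0 + 1 = 1.
  i=1: a_1=3, p_1 = 3*41 + 1 = 124, q_1 = 3*1 + 0 = 3.
  i=2: a_2=2, p_2 = 2*124 + 41 = 289, q_2 = 2*3 + 1 = 7.
  i=3: a_3=3, p_3 = 3*289 + 124 = 991, q_3 = 3*7 + 3 = 24.
Check: 991^2 - 1705*24^2 = 982081 - 982080 = 1, so (x, y) = (991, 24) solves the equation, and by the theorem it is the least positive solution.

(x, y) = (991, 24)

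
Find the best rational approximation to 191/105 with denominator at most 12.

Expand x = 191/105 as a continued fraction with the Euclidean algorithm:
  191 = 1*105 + 86, so a_0 = 1.
  105 = 1*86 + 19, so a_1 = 1.
  86 = 4*19 + 10, so a_2 = 4.
  19 = 1*10 + 9, so a_3 = 1.
  10 = 1*9 + 1, so a_4 = 1.
  9 = 9*1 + 0, so a_5 = 9.
so x = [1; 1, 4, 1, 1, 9].
Convergents (p_i = a_i*p_{i-1} + p_{i-2}, q_i = a_i*q_{i-1} + q_{i-2} with p_{-2}=0, p_{-1}=1, q_{-2}=1, q_{-1}=0), until the denominator exceeds 12:
  i=0: a_0=1, p_0 = 1*1 + 0 = 1, q_0 = 1*0 + 1 = 1.
  i=1: a_1=1, p_1 = 1*1 + 1 = 2, q_1 = 1*1 + 0 = 1.
  i=2: a_2=4, p_2 = 4*2 + 1 = 9, q_2 = 4*1 + 1 = 5.
  i=3: a_3=1, p_3 = 1*9 + 2 = 11, q_3 = 1*5 + 1 = 6.
  i=4: a_4=1, p_4 = 1*11 + 9 = 20, q_4 = 1*6 + 5 = 11.
  i=5: a_5=9, p_5 = 9*20 + 11 = 191, q_5 = 9*11 + 6 = 105.
q_5 = 105 > 12, so the last convergent with denominator <= 12 is p_4/q_4 = 20/11.
The closest fraction with denominator <= 12 is either p_4/q_4 or the intermediate fraction (k*p_4 + p_3)/(k*q_4 + q_3) with the largest k >= 1 whose denominator stays <= 12; these approach x as k grows, and every other convergent or intermediate fraction in range is farther away.
Largest k: floor((12 - q_3)/q_4) = floor((12 - 6)/11) = 0.
Since k = 0, no intermediate fraction beyond p_4/q_4 has denominator <= 12, so the convergent 20/11 is the closest (its error is |191*11 - 20*105|/(105*11) = 1/1155).

20/11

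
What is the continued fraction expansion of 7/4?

[1; 1, 3]

Run the Euclidean algorithm on 7 and 4; the successive quotients are the partial quotients a_0, a_1, ... (each step inverts the fractional part left over by the previous one):
  7 = 1*4 + 3, so a_0 = 1.
  4 = 1*3 + 1, so a_1 = 1.
  3 = 3*1 + 0, so a_2 = 3.
The remainder reaches 0 after 3 divisions, so the expansion has 3 partial quotients, read off in order.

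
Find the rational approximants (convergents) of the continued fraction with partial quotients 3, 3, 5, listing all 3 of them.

Using the convergent recurrence p_i = a_i*p_{i-1} + p_{i-2}, q_i = a_i*q_{i-1} + q_{i-2} with p_{-2}=0, p_{-1}=1, q_{-2}=1, q_{-1}=0:
  i=0: a_0=3, p_0 = 3*1 + 0 = 3, q_0 = 3*0 + 1 = 1.
  i=1: a_1=3, p_1 = 3*3 + 1 = 10, q_1 = 3*1 + 0 = 3.
  i=2: a_2=5, p_2 = 5*10 + 3 = 53, q_2 = 5*3 + 1 = 16.

3/1, 10/3, 53/16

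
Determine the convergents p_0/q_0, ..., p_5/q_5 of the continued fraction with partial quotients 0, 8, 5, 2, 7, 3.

Using the convergent recurrence p_i = a_i*p_{i-1} + p_{i-2}, q_i = a_i*q_{i-1} + q_{i-2} with p_{-2}=0, p_{-1}=1, q_{-2}=1, q_{-1}=0:
  i=0: a_0=0, p_0 = 0*1 + 0 = 0, q_0 = 0*0 + 1 = 1.
  i=1: a_1=8, p_1 = 8*0 + 1 = 1, q_1 = 8*1 + 0 = 8.
  i=2: a_2=5, p_2 = 5*1 + 0 = 5, q_2 = 5*8 + 1 = 41.
  i=3: a_3=2, p_3 = 2*5 + 1 = 11, q_3 = 2*41 + 8 = 90.
  i=4: a_4=7, p_4 = 7*11 + 5 = 82, q_4 = 7*90 + 41 = 671.
  i=5: a_5=3, p_5 = 3*82 + 11 = 257, q_5 = 3*671 + 90 = 2103.

0/1, 1/8, 5/41, 11/90, 82/671, 257/2103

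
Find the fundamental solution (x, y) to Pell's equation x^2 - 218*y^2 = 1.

First expand sqrt(218) as a continued fraction. With x_i = (sqrt(218) + m_i)/d_i and (m_0, d_0) = (0, 1): a_0 = floor(sqrt(218)) = 14, since 14^2 = 196 <= 218 < 225 = 15^2.
Iterate m_{i+1} = d_i*a_i - m_i, d_{i+1} = (218 - m_{i+1}^2)/d_i, a_{i+1} = floor((a_0 + m_{i+1})/d_{i+1}):
  m_1 = 1*14 - 0 = 14, d_1 = (218 - 14^2)/1 = 22/1 = 22, a_1 = floor((14 + 14)/22) = 1.
  m_2 = 22*1 - 14 = 8, d_2 = (218 - 8^2)/22 = 154/22 = 7, a_2 = floor((14 + 8)/7) = 3.
  m_3 = 7*3 - 8 = 13, d_3 = (218 - 13^2)/7 = 49/7 = 7, a_3 = floor((14 + 13)/7) = 3.
  m_4 = 7*3 - 13 = 8, d_4 = (218 - 8^2)/7 = 154/7 = 22, a_4 = floor((14 + 8)/22) = 1.
  m_5 = 22*1 - 8 = 14, d_5 = (218 - 14^2)/22 = 22/22 = 1, a_5 = floor((14 + 14)/1) = 28.
  m_6 = 1*28 - 14 = 14, d_6 = (218 - 14^2)/1 = 22/1 = 22: (m_6, d_6) = (m_1, d_1) = (14, 22), so from here the quotients repeat a_1, ..., a_5; the period length is 5.
So sqrt(218) = [14; (1, 3, 3, 1, 28)] with period length k = 5.
k is odd, so (p_{k-1}, q_{k-1}) only solves x^2 - 218y^2 = -1 and the fundamental solution of x^2 - 218y^2 = 1 is (p_{2k-1}, q_{2k-1}) = (p_9, q_9); compute convergents through index 9, running through the period twice.
Convergents (p_i = a_i*p_{i-1} + p_{i-2}, q_i = a_i*q_{i-1} + q_{i-2} with p_{-2}=0, p_{-1}=1, q_{-2}=1, q_{-1}=0):
  i=0: a_0=14, p_0 = 14*1 + 0 = 14, q_0 = 14*0 + 1 = 1.
  i=1: a_1=1, p_1 = 1*14 + 1 = 15, q_1 = 1*1 + 0 = 1.
  i=2: a_2=3, p_2 = 3*15 + 14 = 59, q_2 = 3*1 + 1 = 4.
  i=3: a_3=3, p_3 = 3*59 + 15 = 192, q_3 = 3*4 + 1 = 13.
  i=4: a_4=1, p_4 = 1*192 + 59 = 251, q_4 = 1*13 + 4 = 17.
  i=5: a_5=28, p_5 = 28*251 + 192 = 7220, q_5 = 28*17 + 13 = 489.
  i=6: a_6=1, p_6 = 1*7220 + 251 = 7471, q_6 = 1*489 + 17 = 506.
  i=7: a_7=3, p_7 = 3*7471 + 7220 = 29633, q_7 = 3*506 + 489 = 2007.
  i=8: a_8=3, p_8 = 3*29633 + 7471 = 96370, q_8 = 3*2007 + 506 = 6527.
  i=9: a_9=1, p_9 = 1*96370 + 29633 = 126003, q_9 = 1*6527 + 2007 = 8534.
Indeed p_4^2 - 218*q_4^2 = 63001 - 63002 = -1, not +1.
Check: 126003^2 - 218*8534^2 = 15876756009 - 15876756008 = 1, so (x, y) = (126003, 8534) solves the equation, and by the theorem it is the least positive solution.

(x, y) = (126003, 8534)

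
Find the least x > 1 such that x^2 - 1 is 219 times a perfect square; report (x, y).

First expand sqrt(219) as a continued fraction. With x_i = (sqrt(219) + m_i)/d_i and (m_0, d_0) = (0, 1): a_0 = floor(sqrt(219)) = 14, since 14^2 = 196 <= 219 < 225 = 15^2.
Iterate m_{i+1} = d_i*a_i - m_i, d_{i+1} = (219 - m_{i+1}^2)/d_i, a_{i+1} = floor((a_0 + m_{i+1})/d_{i+1}):
  m_1 = 1*14 - 0 = 14, d_1 = (219 - 14^2)/1 = 23/1 = 23, a_1 = floor((14 + 14)/23) = 1.
  m_2 = 23*1 - 14 = 9, d_2 = (219 - 9^2)/23 = 138/23 = 6, a_2 = floor((14 + 9)/6) = 3.
  m_3 = 6*3 - 9 = 9, d_3 = (219 - 9^2)/6 = 138/6 = 23, a_3 = floor((14 + 9)/23) = 1.
  m_4 = 23*1 - 9 = 14, d_4 = (219 - 14^2)/23 = 23/23 = 1, a_4 = floor((14 + 14)/1) = 28.
  m_5 = 1*28 - 14 = 14, d_5 = (219 - 14^2)/1 = 23/1 = 23: (m_5, d_5) = (m_1, d_1) = (14, 23), so from here the quotients repeat a_1, ..., a_4; the period length is 4.
So sqrt(219) = [14; (1, 3, 1, 28)] with period length k = 4.
k is even, so the fundamental solution of x^2 - 219y^2 = 1 is (p_{k-1}, q_{k-1}) = (p_3, q_3); compute convergents through index 3.
Convergents (p_i = a_i*p_{i-1} + p_{i-2}, q_i = a_i*q_{i-1} + q_{i-2} with p_{-2}=0, p_{-1}=1, q_{-2}=1, q_{-1}=0):
  i=0: a_0=14, p_0 = 14*1 + 0 = 14, q_0 = 14*0 + 1 = 1.
  i=1: a_1=1, p_1 = 1*14 + 1 = 15, q_1 = 1*1 + 0 = 1.
  i=2: a_2=3, p_2 = 3*15 + 14 = 59, q_2 = 3*1 + 1 = 4.
  i=3: a_3=1, p_3 = 1*59 + 15 = 74, q_3 = 1*4 + 1 = 5.
Check: 74^2 - 219*5^2 = 5476 - 5475 = 1, so (x, y) = (74, 5) solves the equation, and by the theorem it is the least positive solution.

(x, y) = (74, 5)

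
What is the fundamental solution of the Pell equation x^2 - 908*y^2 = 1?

First expand sqrt(908) as a continued fraction. With x_i = (sqrt(908) + m_i)/d_i and (m_0, d_0) = (0, 1): a_0 = floor(sqrt(908)) = 30, since 30^2 = 900 <= 908 < 961 = 31^2.
Iterate m_{i+1} = d_i*a_i - m_i, d_{i+1} = (908 - m_{i+1}^2)/d_i, a_{i+1} = floor((a_0 + m_{i+1})/d_{i+1}):
  m_1 = 1*30 - 0 = 30, d_1 = (908 - 30^2)/1 = 8/1 = 8, a_1 = floor((30 + 30)/8) = 7.
  m_2 = 8*7 - 30 = 26, d_2 = (908 - 26^2)/8 = 232/8 = 29, a_2 = floor((30 + 26)/29) = 1.
  m_3 = 29*1 - 26 = 3, d_3 = (908 - 3^2)/29 = 899/29 = 31, a_3 = floor((30 + 3)/31) = 1.
  m_4 = 31*1 - 3 = 28, d_4 = (908 - 28^2)/31 = 124/31 = 4, a_4 = floor((30 + 28)/4) = 14.
  m_5 = 4*14 - 28 = 28, d_5 = (908 - 28^2)/4 = 124/4 = 31, a_5 = floor((30 + 28)/31) = 1.
  m_6 = 31*1 - 28 = 3, d_6 = (908 - 3^2)/31 = 899/31 = 29, a_6 = floor((30 + 3)/29) = 1.
  m_7 = 29*1 - 3 = 26, d_7 = (908 - 26^2)/29 = 232/29 = 8, a_7 = floor((30 + 26)/8) = 7.
  m_8 = 8*7 - 26 = 30, d_8 = (908 - 30^2)/8 = 8/8 = 1, a_8 = floor((30 + 30)/1) = 60.
  m_9 = 1*60 - 30 = 30, d_9 = (908 - 30^2)/1 = 8/1 = 8: (m_9, d_9) = (m_1, d_1) = (30, 8), so from here the quotients repeat a_1, ..., a_8; the period length is 8.
So sqrt(908) = [30; (7, 1, 1, 14, 1, 1, 7, 60)] with period length k = 8.
k is even, so the fundamental solution of x^2 - 908y^2 = 1 is (p_{k-1}, q_{k-1}) = (p_7, q_7); compute convergents through index 7.
Convergents (p_i = a_i*p_{i-1} + p_{i-2}, q_i = a_i*q_{i-1} + q_{i-2} with p_{-2}=0, p_{-1}=1, q_{-2}=1, q_{-1}=0):
  i=0: a_0=30, p_0 = 30*1 + 0 = 30, q_0 = 30*0 + 1 = 1.
  i=1: a_1=7, p_1 = 7*30 + 1 = 211, q_1 = 7*1 + 0 = 7.
  i=2: a_2=1, p_2 = 1*211 + 30 = 241, q_2 = 1*7 + 1 = 8.
  i=3: a_3=1, p_3 = 1*241 + 211 = 452, q_3 = 1*8 + 7 = 15.
  i=4: a_4=14, p_4 = 14*452 + 241 = 6569, q_4 = 14*15 + 8 = 218.
  i=5: a_5=1, p_5 = 1*6569 + 452 = 7021, q_5 = 1*218 + 15 = 233.
  i=6: a_6=1, p_6 = 1*7021 + 6569 = 13590, q_6 = 1*233 + 218 = 451.
  i=7: a_7=7, p_7 = 7*13590 + 7021 = 102151, q_7 = 7*451 + 233 = 3390.
Check: 102151^2 - 908*3390^2 = 10434826801 - 10434826800 = 1, so (x, y) = (102151, 3390) solves the equation, and by the theorem it is the least positive solution.

(x, y) = (102151, 3390)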